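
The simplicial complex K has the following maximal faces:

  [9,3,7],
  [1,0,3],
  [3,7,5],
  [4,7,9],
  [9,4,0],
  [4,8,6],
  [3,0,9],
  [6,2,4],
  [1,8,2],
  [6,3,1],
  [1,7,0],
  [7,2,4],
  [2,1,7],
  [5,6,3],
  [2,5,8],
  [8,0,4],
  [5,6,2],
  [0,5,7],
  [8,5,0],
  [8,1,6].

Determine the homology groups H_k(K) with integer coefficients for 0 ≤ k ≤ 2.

H_0 ≅ Z,  H_1 ≅ Z × Z/2,  H_2 = 0.

Fix the vertex order 0 < 1 < 2 < 3 < 4 < 5 < 6 < 7 < 8 < 9 and write every simplex with vertices in increasing order. Then dim K = 2 and the simplices of K are:

  0-simplices (10): [0], [1], [2], [3], [4], [5], [6], [7], [8], [9]
  1-simplices (30): (30 of them)
  2-simplices (20): (20 of them)

so the chain groups are C_0 ≅ Z^10, C_1 ≅ Z^30, C_2 ≅ Z^20.

The boundary map ∂_1: C_1 → C_0 sends each edge [p,q] (with p < q) to q − p. For instance
  ∂[2,6] = [6] − [2].
The 10×30 boundary matrix has rank 9 and Smith normal form diag(1,1,1,1,1,1,1,1,1).

The boundary map ∂_2: C_2 → C_1 sends each 2-simplex [p,q,r] to [q,r] − [p,r] + [p,q]. For instance
  ∂[0,5,7] = [5,7] − [0,7] + [0,5],
  ∂[1,3,6] = [3,6] − [1,6] + [1,3].
The 30×20 boundary matrix has rank 20 and Smith normal form diag(1,1,1,1,1,1,1,1,1,1,1,1,1,1,1,1,1,1,1,2).

Reading off H_k = ker ∂_k / im ∂_{k+1}:

  H_0: rank C_0 − rank ∂_1 = 10 − 9 = 1, and the invariant factors of ∂_1 are all 1, so H_0 = Z.
  H_1: rank ker ∂_1 − rank ∂_2 = (30 − 9) − 20 = 1, and ∂_2 has invariant factor 2 > 1, so H_1 = Z × Z/2.
  H_2: rank ker ∂_2 − rank ∂_3 = (20 − 20) − 0 = 0, and there is no ∂_3, so H_2 = 0.

As a check, the Euler characteristic is 10 − 30 + 20 = 0, which agrees with 1 − 1 + 0 = 0.
(K is a triangulation of the Klein bottle.)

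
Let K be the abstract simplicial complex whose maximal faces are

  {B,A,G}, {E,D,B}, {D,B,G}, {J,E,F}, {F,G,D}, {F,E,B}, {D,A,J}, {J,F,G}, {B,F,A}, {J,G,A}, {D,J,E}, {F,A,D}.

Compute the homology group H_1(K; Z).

H_1 = Z_2.

Take the total order A < B < D < E < F < G < J on the vertex set. Then K (dimension 2) consists of the simplices:

  0-simplices (7): A, B, D, E, F, G, J
  1-simplices (18): AB, AD, AF, AG, AJ, BD, BE, BF, BG, DE, DF, DG, DJ, EF, EJ, FG, FJ, GJ
  2-simplices (12): ABF, ABG, ADF, ADJ, AGJ, BDE, BDG, BEF, DEJ, DFG, EFJ, FGJ

Hence C_0 ≅ Z^7, C_1 ≅ Z^18, C_2 ≅ Z^12.

The boundary map ∂_1: C_1 → C_0 maps an edge to its endpoints' difference, ∂[p,q] = q − p.
This gives a 7×18 integer matrix of rank 6; reducing to Smith normal form yields diagonal entries (1,1,1,1,1,1).

The boundary map ∂_2: C_2 → C_1 acts by ∂[p,q,r] = [q,r] − [p,r] + [p,q]. For instance
  ∂FGJ = GJ − FJ + FG,
  ∂ABF = BF − AF + AB.
This gives a 18×12 integer matrix of rank 12; reducing to Smith normal form yields diagonal entries (1,1,1,1,1,1,1,1,1,1,1,2).

Computing H_k = (kernel of ∂_k) / (image of ∂_{k+1}):

  H_1: rank ker ∂_1 − rank ∂_2 = (18 − 6) − 12 = 0, and ∂_2 has invariant factor 2 > 1, so H_1 ≅ Z_2.

(K is a triangulation of the real projective plane RP^2.)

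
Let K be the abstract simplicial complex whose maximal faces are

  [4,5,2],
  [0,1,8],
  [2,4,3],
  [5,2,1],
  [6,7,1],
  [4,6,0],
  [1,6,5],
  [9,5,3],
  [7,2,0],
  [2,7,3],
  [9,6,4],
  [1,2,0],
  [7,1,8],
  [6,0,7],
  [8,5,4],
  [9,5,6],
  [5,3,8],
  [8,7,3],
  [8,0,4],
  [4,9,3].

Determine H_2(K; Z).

K has 10 vertices, 30 edges, 20 triangles.
rank ∂_2 = 20, rank ∂_3 = 0 ⇒ b_2 = 20 − 20 − 0 = 0. So H_2 = 0.

H_2 ≅ 0.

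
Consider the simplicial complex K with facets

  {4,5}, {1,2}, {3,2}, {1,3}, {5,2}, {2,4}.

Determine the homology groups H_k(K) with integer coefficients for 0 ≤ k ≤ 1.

Take the total order 1 < 2 < 3 < 4 < 5 on the vertex set. Then K (dimension 1) consists of the simplices:

  0-simplices (5): [1], [2], [3], [4], [5]
  1-simplices (6): [1,2], [1,3], [2,3], [2,4], [2,5], [4,5]

Hence C_0 ≅ Z^5, C_1 ≅ Z^6.

Boundary ∂_1: C_1 → C_0 sends each edge [p,q] (with p < q) to q − p. For instance
  ∂[1,2] = [2] − [1].
The 5×6 boundary matrix has rank 4 and Smith normal form diag(1,1,1,1).

Reading off H_k = ker ∂_k / im ∂_{k+1}:

  H_0: rank C_0 − rank ∂_1 = 5 − 4 = 1, and the invariant factors of ∂_1 are all 1, so H_0 ≅ Z.
  H_1: rank ker ∂_1 − rank ∂_2 = (6 − 4) − 0 = 2, and there is no ∂_2, so H_1 ≅ Z^2.

H_0 = Z,  H_1 = Z^2.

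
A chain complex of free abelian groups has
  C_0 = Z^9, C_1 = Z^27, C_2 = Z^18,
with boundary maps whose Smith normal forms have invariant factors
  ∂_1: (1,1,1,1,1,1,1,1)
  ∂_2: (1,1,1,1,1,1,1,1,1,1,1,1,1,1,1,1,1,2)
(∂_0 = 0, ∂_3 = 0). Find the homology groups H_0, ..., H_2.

H_0 = Z,  H_1 = Z ⊕ Z/2,  H_2 = 0.

H_0: b_0 = 9 − 0 − 8 = 1; torsion from ∂_1 factors > 1: none. So H_0 = Z.
H_1: b_1 = 27 − 8 − 18 = 1; torsion from ∂_2 factors > 1: [2]. So H_1 = Z ⊕ Z/2.
H_2: b_2 = 18 − 18 − 0 = 0; torsion from ∂_3 factors > 1: none. So H_2 = 0.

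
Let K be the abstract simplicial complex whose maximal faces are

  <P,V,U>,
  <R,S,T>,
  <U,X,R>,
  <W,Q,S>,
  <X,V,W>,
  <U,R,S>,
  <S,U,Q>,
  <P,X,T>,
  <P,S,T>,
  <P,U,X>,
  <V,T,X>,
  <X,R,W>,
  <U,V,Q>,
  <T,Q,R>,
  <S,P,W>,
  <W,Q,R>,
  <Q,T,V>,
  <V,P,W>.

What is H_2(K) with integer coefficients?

H_2 = 0.

Take the total order P < Q < R < S < T < U < V < W < X on the vertex set. Then K (dimension 2) consists of the simplices:

  0-simplices (9): P, Q, R, S, T, U, V, W, X
  1-simplices (27): PS, PT, PU, PV, PW, PX, QR, QS, QT, QU, QV, QW, RS, RT, RU, RW, RX, ST, SU, SW, TV, TX, UV, UX, VW, VX, WX
  2-simplices (18): PST, PSW, PTX, PUV, PUX, PVW, QRT, QRW, QSU, QSW, QTV, QUV, RST, RSU, RUX, RWX, TVX, VWX

so the chain groups are C_0 ≅ Z^9, C_1 ≅ Z^27, C_2 ≅ Z^18.

Boundary ∂_1: C_1 → C_0 is given by ∂[p,q] = [q] − [p].
This gives a 9×27 integer matrix of rank 8; reducing to Smith normal form yields diagonal entries (1,1,1,1,1,1,1,1).

The boundary map ∂_2: C_2 → C_1 acts by ∂[p,q,r] = [q,r] − [p,r] + [p,q]. For instance
  ∂PVW = VW − PW + PV,
  ∂RSU = SU − RU + RS.
As a 27×18 matrix over Z this has rank 18, with invariant factors (1,1,1,1,1,1,1,1,1,1,1,1,1,1,1,1,1,2).

Now H_k = ker ∂_k / im ∂_{k+1}, so:

  H_2: rank ker ∂_2 − rank ∂_3 = (18 − 18) − 0 = 0, and there is no ∂_3, so H_2 = 0.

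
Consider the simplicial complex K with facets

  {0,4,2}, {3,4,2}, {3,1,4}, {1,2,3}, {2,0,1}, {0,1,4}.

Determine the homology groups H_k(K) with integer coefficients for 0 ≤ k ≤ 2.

K has 5 vertices, 9 edges, 6 triangles.
rank ∂_0 = 0, rank ∂_1 = 4 ⇒ b_0 = 5 − 0 − 4 = 1; all invariant factors of ∂_1 are 1 so no torsion. So H_0 ≅ Z.
rank ∂_1 = 4, rank ∂_2 = 5 ⇒ b_1 = 9 − 4 − 5 = 0; all invariant factors of ∂_2 are 1 so no torsion. So H_1 ≅ 0.
rank ∂_2 = 5, rank ∂_3 = 0 ⇒ b_2 = 6 − 5 − 0 = 1. So H_2 ≅ Z.

H_0 ≅ Z,  H_1 = 0,  H_2 ≅ Z.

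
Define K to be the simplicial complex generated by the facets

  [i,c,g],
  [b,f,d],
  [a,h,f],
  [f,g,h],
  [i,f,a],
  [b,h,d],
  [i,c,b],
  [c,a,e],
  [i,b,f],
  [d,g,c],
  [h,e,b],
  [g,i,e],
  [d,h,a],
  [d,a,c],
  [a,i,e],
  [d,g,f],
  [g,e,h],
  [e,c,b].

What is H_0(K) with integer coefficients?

H_0 ≅ Z.

Order the vertices as a < b < c < d < e < f < g < h < i. Listing each simplex with vertices in this order, K has dimension 2 with simplices:

  0-simplices (9): a, b, c, d, e, f, g, h, i
  1-simplices (27): ac, ad, ae, af, ah, ai, bc, bd, be, bf, bh, bi, cd, ce, cg, ci, df, dg, dh, eg, eh, ei, fg, fh, fi, gh, gi
  2-simplices (18): acd, ace, adh, aei, afh, afi, bce, bci, bdf, bdh, beh, bfi, cdg, cgi, dfg, egh, egi, fgh

giving chain groups C_0 ≅ Z^9, C_1 ≅ Z^27, C_2 ≅ Z^18.

∂_1: C_1 → C_0 maps an edge to its endpoints' difference, ∂[p,q] = q − p. For instance
  ∂dh = h − d.
This gives a 9×27 integer matrix of rank 8; reducing to Smith normal form yields diagonal entries (1,1,1,1,1,1,1,1).

Boundary ∂_2: C_2 → C_1 maps a triangle to the signed sum of its edges. For instance
  ∂egi = gi − ei + eg,
  ∂ace = ce − ae + ac.
This gives a 27×18 integer matrix of rank 18; reducing to Smith normal form yields diagonal entries (1,1,1,1,1,1,1,1,1,1,1,1,1,1,1,1,1,2).

Now H_k = ker ∂_k / im ∂_{k+1}, so:

  H_0: rank C_0 − rank ∂_1 = 9 − 8 = 1, and the invariant factors of ∂_1 are all 1, so H_0 ≅ Z.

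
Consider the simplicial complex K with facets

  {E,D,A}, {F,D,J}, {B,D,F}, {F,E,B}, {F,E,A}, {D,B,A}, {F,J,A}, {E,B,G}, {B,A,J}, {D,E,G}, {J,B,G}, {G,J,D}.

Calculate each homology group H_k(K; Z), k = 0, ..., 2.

K has 7 vertices, 18 edges, 12 triangles.
rank ∂_0 = 0, rank ∂_1 = 6 ⇒ b_0 = 7 − 0 − 6 = 1; all invariant factors of ∂_1 are 1 so no torsion. So H_0 = Z.
rank ∂_1 = 6, rank ∂_2 = 12 ⇒ b_1 = 18 − 6 − 12 = 0; ∂_2 has invariant factor(s) [2] giving torsion. So H_1 = Z/2Z.
rank ∂_2 = 12, rank ∂_3 = 0 ⇒ b_2 = 12 − 12 − 0 = 0. So H_2 = 0.

H_0 ≅ Z,  H_1 ≅ Z/2Z,  H_2 = 0.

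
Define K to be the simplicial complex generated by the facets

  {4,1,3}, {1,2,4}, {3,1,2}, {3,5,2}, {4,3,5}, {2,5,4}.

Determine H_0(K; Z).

Fix the vertex order 1 < 2 < 3 < 4 < 5 and write every simplex with vertices in increasing order. Then dim K = 2 and the simplices of K are:

  0-simplices (5): [1], [2], [3], [4], [5]
  1-simplices (9): [1,2], [1,3], [1,4], [2,3], [2,4], [2,5], [3,4], [3,5], [4,5]
  2-simplices (6): [1,2,3], [1,2,4], [1,3,4], [2,3,5], [2,4,5], [3,4,5]

giving chain groups C_0 ≅ Z^5, C_1 ≅ Z^9, C_2 ≅ Z^6.

Boundary ∂_1: C_1 → C_0 is given by ∂[p,q] = [q] − [p].
The 5×9 boundary matrix has rank 4 and Smith normal form diag(1,1,1,1).

Boundary ∂_2: C_2 → C_1 sends each 2-simplex [p,q,r] to [q,r] − [p,r] + [p,q]. For instance
  ∂[1,2,4] = [2,4] − [1,4] + [1,2],
  ∂[1,3,4] = [3,4] − [1,4] + [1,3].
As a 9×6 matrix over Z this has rank 5, with invariant factors (1,1,1,1,1).

Now H_k = ker ∂_k / im ∂_{k+1}, so:

  H_0: rank C_0 − rank ∂_1 = 5 − 4 = 1, and the invariant factors of ∂_1 are all 1, so H_0 ≅ Z.

H_0 ≅ Z.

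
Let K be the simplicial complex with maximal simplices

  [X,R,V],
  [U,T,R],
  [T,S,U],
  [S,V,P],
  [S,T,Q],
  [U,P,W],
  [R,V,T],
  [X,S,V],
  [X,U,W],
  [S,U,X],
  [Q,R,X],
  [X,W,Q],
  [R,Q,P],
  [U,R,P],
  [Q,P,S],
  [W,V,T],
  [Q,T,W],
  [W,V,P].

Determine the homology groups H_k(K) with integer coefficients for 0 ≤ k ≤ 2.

H_0 ≅ Z,  H_1 ≅ Z^2,  H_2 ≅ Z.

We work with the vertex ordering P < Q < R < S < T < U < V < W < X. The simplices of K, each written with vertices in increasing order, are:

  0-simplices (9): P, Q, R, S, T, U, V, W, X
  1-simplices (27): PQ, PR, PS, PU, PV, PW, QR, QS, QT, QW, QX, RT, RU, RV, RX, ST, SU, SV, SX, TU, TV, TW, UW, UX, VW, VX, WX
  2-simplices (18): PQR, PQS, PRU, PSV, PUW, PVW, QRX, QST, QTW, QWX, RTU, RTV, RVX, STU, SUX, SVX, TVW, UWX

giving chain groups C_0 ≅ Z^9, C_1 ≅ Z^27, C_2 ≅ Z^18.

The boundary map ∂_1: C_1 → C_0 maps an edge to its endpoints' difference, ∂[p,q] = q − p.
This gives a 9×27 integer matrix of rank 8; reducing to Smith normal form yields diagonal entries (1,1,1,1,1,1,1,1).

The boundary map ∂_2: C_2 → C_1 sends each 2-simplex [p,q,r] to [q,r] − [p,r] + [p,q]. For instance
  ∂SVX = VX − SX + SV,
  ∂PQS = QS − PS + PQ.
The 27×18 boundary matrix has rank 17 and Smith normal form diag(1,1,1,1,1,1,1,1,1,1,1,1,1,1,1,1,1).

Computing H_k = (kernel of ∂_k) / (image of ∂_{k+1}):

  H_0: rank C_0 − rank ∂_1 = 9 − 8 = 1, and the invariant factors of ∂_1 are all 1, so H_0 = Z.
  H_1: rank ker ∂_1 − rank ∂_2 = (27 − 8) − 17 = 2, and the invariant factors of ∂_2 are all 1, so H_1 = Z^2.
  H_2: rank ker ∂_2 − rank ∂_3 = (18 − 17) − 0 = 1, and there is no ∂_3, so H_2 = Z.

As a check, the Euler characteristic is 9 − 27 + 18 = 0, which agrees with 1 − 2 + 1 = 0.
(K is a triangulation of the torus T^2.)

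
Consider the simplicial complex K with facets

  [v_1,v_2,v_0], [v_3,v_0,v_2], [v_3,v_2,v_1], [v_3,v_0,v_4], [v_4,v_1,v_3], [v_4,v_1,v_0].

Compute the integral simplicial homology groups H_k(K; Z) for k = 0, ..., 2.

Fix the vertex order v_0 < v_1 < v_2 < v_3 < v_4 and write every simplex with vertices in increasing order. Then dim K = 2 and the simplices of K are:

  0-simplices (5): [v_0], [v_1], [v_2], [v_3], [v_4]
  1-simplices (9): [v_0,v_1], [v_0,v_2], [v_0,v_3], [v_0,v_4], [v_1,v_2], [v_1,v_3], [v_1,v_4], [v_2,v_3], [v_3,v_4]
  2-simplices (6): [v_0,v_1,v_2], [v_0,v_1,v_4], [v_0,v_2,v_3], [v_0,v_3,v_4], [v_1,v_2,v_3], [v_1,v_3,v_4]

Hence C_0 ≅ Z^5, C_1 ≅ Z^9, C_2 ≅ Z^6.

Boundary ∂_1: C_1 → C_0 sends each edge [p,q] (with p < q) to q − p.
The resulting 5×9 matrix has rank 4, and its Smith normal form has invariant factors (1,1,1,1).

The boundary map ∂_2: C_2 → C_1 acts by ∂[p,q,r] = [q,r] − [p,r] + [p,q]. For instance
  ∂[v_0,v_3,v_4] = [v_3,v_4] − [v_0,v_4] + [v_0,v_3],
  ∂[v_1,v_3,v_4] = [v_3,v_4] − [v_1,v_4] + [v_1,v_3].
The 9×6 boundary matrix has rank 5 and Smith normal form diag(1,1,1,1,1).

Now H_k = ker ∂_k / im ∂_{k+1}, so:

  H_0: rank C_0 − rank ∂_1 = 5 − 4 = 1, and the invariant factors of ∂_1 are all 1, so H_0 = Z.
  H_1: rank ker ∂_1 − rank ∂_2 = (9 − 4) − 5 = 0, and the invariant factors of ∂_2 are all 1, so H_1 = 0.
  H_2: rank ker ∂_2 − rank ∂_3 = (6 − 5) − 0 = 1, and there is no ∂_3, so H_2 = Z.

As a check, the Euler characteristic is 5 − 9 + 6 = 2, which agrees with 1 − 0 + 1 = 2.
(K is a triangulation of the 2-sphere S^2.)

H_0 = Z,  H_1 = 0,  H_2 = Z.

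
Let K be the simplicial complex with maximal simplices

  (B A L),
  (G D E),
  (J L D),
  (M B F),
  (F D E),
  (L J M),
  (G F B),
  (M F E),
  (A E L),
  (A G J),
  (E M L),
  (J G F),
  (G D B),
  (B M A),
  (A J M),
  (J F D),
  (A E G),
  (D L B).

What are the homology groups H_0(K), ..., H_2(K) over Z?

H_0 = Z,  H_1 = Z ⊕ Z/2Z,  H_2 = 0.

Take the total order A < B < D < E < F < G < J < L < M on the vertex set. Then K (dimension 2) consists of the simplices:

  0-simplices (9): A, B, D, E, F, G, J, L, M
  1-simplices (27): AB, AE, AG, AJ, AL, AM, BD, BF, BG, BL, BM, DE, DF, DG, DJ, DL, EF, EG, EL, EM, FG, FJ, FM, GJ, JL, JM, LM
  2-simplices (18): ABL, ABM, AEG, AEL, AGJ, AJM, BDG, BDL, BFG, BFM, DEF, DEG, DFJ, DJL, EFM, ELM, FGJ, JLM

Hence C_0 ≅ Z^9, C_1 ≅ Z^27, C_2 ≅ Z^18.

Boundary ∂_1: C_1 → C_0 is given by ∂[p,q] = [q] − [p].
As a 9×27 matrix over Z this has rank 8, with invariant factors (1,1,1,1,1,1,1,1).

∂_2: C_2 → C_1 acts by ∂[p,q,r] = [q,r] − [p,r] + [p,q]. For instance
  ∂AEL = EL − AL + AE,
  ∂BFG = FG − BG + BF.
As a 27×18 matrix over Z this has rank 18, with invariant factors (1,1,1,1,1,1,1,1,1,1,1,1,1,1,1,1,1,2).

Now H_k = ker ∂_k / im ∂_{k+1}, so:

  H_0: rank C_0 − rank ∂_1 = 9 − 8 = 1, and the invariant factors of ∂_1 are all 1, so H_0 ≅ Z.
  H_1: rank ker ∂_1 − rank ∂_2 = (27 − 8) − 18 = 1, and ∂_2 has invariant factor 2 > 1, so H_1 ≅ Z ⊕ Z/2Z.
  H_2: rank ker ∂_2 − rank ∂_3 = (18 − 18) − 0 = 0, and there is no ∂_3, so H_2 ≅ 0.

As a check, the Euler characteristic is 9 − 27 + 18 = 0, which agrees with 1 − 1 + 0 = 0.
(K is a triangulation of the Klein bottle.)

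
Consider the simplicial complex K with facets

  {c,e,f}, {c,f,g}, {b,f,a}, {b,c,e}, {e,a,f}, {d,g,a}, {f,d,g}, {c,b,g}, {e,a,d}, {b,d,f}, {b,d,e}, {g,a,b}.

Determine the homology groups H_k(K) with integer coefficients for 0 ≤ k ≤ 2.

H_0 ≅ Z,  H_1 ≅ Z/2,  H_2 = 0.

Order the vertices as a < b < c < d < e < f < g. Listing each simplex with vertices in this order, K has dimension 2 with simplices:

  0-simplices (7): a, b, c, d, e, f, g
  1-simplices (18): ab, ad, ae, af, ag, bc, bd, be, bf, bg, ce, cf, cg, de, df, dg, ef, fg
  2-simplices (12): abf, abg, ade, adg, aef, bce, bcg, bde, bdf, cef, cfg, dfg

Hence C_0 ≅ Z^7, C_1 ≅ Z^18, C_2 ≅ Z^12.

The boundary map ∂_1: C_1 → C_0 sends each edge [p,q] (with p < q) to q − p.
The resulting 7×18 matrix has rank 6, and its Smith normal form has invariant factors (1,1,1,1,1,1).

Boundary ∂_2: C_2 → C_1 maps a triangle to the signed sum of its edges. For instance
  ∂cef = ef − cf + ce,
  ∂aef = ef − af + ae.
The resulting 18×12 matrix has rank 12, and its Smith normal form has invariant factors (1,1,1,1,1,1,1,1,1,1,1,2).

From H_k ≅ ker(∂_k) / im(∂_{k+1}) we obtain:

  H_0: rank C_0 − rank ∂_1 = 7 − 6 = 1, and the invariant factors of ∂_1 are all 1, so H_0 = Z.
  H_1: rank ker ∂_1 − rank ∂_2 = (18 − 6) − 12 = 0, and ∂_2 has invariant factor 2 > 1, so H_1 = Z/2.
  H_2: rank ker ∂_2 − rank ∂_3 = (12 − 12) − 0 = 0, and there is no ∂_3, so H_2 = 0.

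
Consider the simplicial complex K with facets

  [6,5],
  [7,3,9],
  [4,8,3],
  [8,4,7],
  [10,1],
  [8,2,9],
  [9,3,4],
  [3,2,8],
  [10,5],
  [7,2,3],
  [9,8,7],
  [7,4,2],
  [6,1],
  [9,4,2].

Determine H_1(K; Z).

H_1 = Z ⊕ Z/2.

Order the vertices as 1 < 2 < 3 < 4 < 5 < 6 < 7 < 8 < 9 < 10. Listing each simplex with vertices in this order, K has dimension 2 with simplices:

  0-simplices (10): [1], [2], [3], [4], [5], [6], [7], [8], [9], [10]
  1-simplices (19): [1,6], [1,10], [2,3], [2,4], [2,7], [2,8], [2,9], [3,4], [3,7], [3,8], [3,9], [4,7], [4,8], [4,9], [5,6], [5,10], [7,8], [7,9], [8,9]
  2-simplices (10): [2,3,7], [2,3,8], [2,4,7], [2,4,9], [2,8,9], [3,4,8], [3,4,9], [3,7,9], [4,7,8], [7,8,9]

Hence C_0 ≅ Z^10, C_1 ≅ Z^19, C_2 ≅ Z^10.

The boundary map ∂_1: C_1 → C_0 is given by ∂[p,q] = [q] − [p]. For instance
  ∂[2,8] = [8] − [2].
The resulting 10×19 matrix has rank 8, and its Smith normal form has invariant factors (1,1,1,1,1,1,1,1).

The boundary map ∂_2: C_2 → C_1 sends each 2-simplex [p,q,r] to [q,r] − [p,r] + [p,q]. For instance
  ∂[2,4,9] = [4,9] − [2,9] + [2,4],
  ∂[3,4,8] = [4,8] − [3,8] + [3,4].
The 19×10 boundary matrix has rank 10 and Smith normal form diag(1,1,1,1,1,1,1,1,1,2).

From H_k ≅ ker(∂_k) / im(∂_{k+1}) we obtain:

  H_1: rank ker ∂_1 − rank ∂_2 = (19 − 8) − 10 = 1, and ∂_2 has invariant factor 2 > 1, so H_1 = Z ⊕ Z/2.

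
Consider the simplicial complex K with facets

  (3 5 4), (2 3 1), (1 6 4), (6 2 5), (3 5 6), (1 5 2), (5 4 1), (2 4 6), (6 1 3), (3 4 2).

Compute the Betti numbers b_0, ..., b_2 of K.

We work with the vertex ordering 1 < 2 < 3 < 4 < 5 < 6. The simplices of K, each written with vertices in increasing order, are:

  0-simplices (6): [1], [2], [3], [4], [5], [6]
  1-simplices (15): [1,2], [1,3], [1,4], [1,5], [1,6], [2,3], [2,4], [2,5], [2,6], [3,4], [3,5], [3,6], [4,5], [4,6], [5,6]
  2-simplices (10): [1,2,3], [1,2,5], [1,3,6], [1,4,5], [1,4,6], [2,3,4], [2,4,6], [2,5,6], [3,4,5], [3,5,6]

so the chain groups are C_0 ≅ Z^6, C_1 ≅ Z^15, C_2 ≅ Z^10.

Boundary ∂_1: C_1 → C_0 maps an edge to its endpoints' difference, ∂[p,q] = q − p.
The 6×15 boundary matrix has rank 5 and Smith normal form diag(1,1,1,1,1).

∂_2: C_2 → C_1 acts by ∂[p,q,r] = [q,r] − [p,r] + [p,q]. For instance
  ∂[1,4,5] = [4,5] − [1,5] + [1,4],
  ∂[1,3,6] = [3,6] − [1,6] + [1,3].
The 15×10 boundary matrix has rank 10 and Smith normal form diag(1,1,1,1,1,1,1,1,1,2).

Computing H_k = (kernel of ∂_k) / (image of ∂_{k+1}):

  H_0: rank C_0 − rank ∂_1 = 6 − 5 = 1, and the invariant factors of ∂_1 are all 1, so H_0 = Z.
  H_1: rank ker ∂_1 − rank ∂_2 = (15 − 5) − 10 = 0, and ∂_2 has invariant factor 2 > 1, so H_1 = Z/2.
  H_2: rank ker ∂_2 − rank ∂_3 = (10 − 10) − 0 = 0, and there is no ∂_3, so H_2 = 0.

Hence the Betti numbers are b_0 = 1, b_1 = 0, b_2 = 0.

b_0 = 1, b_1 = 0, b_2 = 0.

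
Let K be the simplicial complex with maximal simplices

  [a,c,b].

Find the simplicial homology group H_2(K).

Take the total order a < b < c on the vertex set. Then K (dimension 2) consists of the simplices:

  0-simplices (3): a, b, c
  1-simplices (3): ab, ac, bc
  2-simplices (1): abc

so the chain groups are C_0 ≅ Z^3, C_1 ≅ Z^3, C_2 ≅ Z^1.

Boundary ∂_1: C_1 → C_0 sends each edge [p,q] (with p < q) to q − p.
This gives a 3×3 integer matrix of rank 2; reducing to Smith normal form yields diagonal entries (1,1).

∂_2: C_2 → C_1 sends each 2-simplex [p,q,r] to [q,r] − [p,r] + [p,q]. For instance
  ∂abc = bc − ac + ab.
This gives a 3×1 integer matrix of rank 1; reducing to Smith normal form yields diagonal entries (1).

From H_k ≅ ker(∂_k) / im(∂_{k+1}) we obtain:

  H_2: rank ker ∂_2 − rank ∂_3 = (1 − 1) − 0 = 0, and there is no ∂_3, so H_2 ≅ 0.

(K is a triangulation of the 2-simplex.)

H_2 = 0.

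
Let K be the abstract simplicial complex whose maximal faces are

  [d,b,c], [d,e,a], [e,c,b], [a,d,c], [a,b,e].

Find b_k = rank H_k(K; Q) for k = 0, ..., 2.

Order the vertices as a < b < c < d < e. Listing each simplex with vertices in this order, K has dimension 2 with simplices:

  0-simplices (5): a, b, c, d, e
  1-simplices (10): ab, ac, ad, ae, bc, bd, be, cd, ce, de
  2-simplices (5): abe, acd, ade, bcd, bce

so the chain groups are C_0 ≅ Z^5, C_1 ≅ Z^10, C_2 ≅ Z^5.

∂_1: C_1 → C_0 sends each edge [p,q] (with p < q) to q − p. For instance
  ∂ae = e − a.
The 5×10 boundary matrix has rank 4 and Smith normal form diag(1,1,1,1).

Boundary ∂_2: C_2 → C_1 acts by ∂[p,q,r] = [q,r] − [p,r] + [p,q]. For instance
  ∂bcd = cd − bd + bc,
  ∂abe = be − ae + ab.
As a 10×5 matrix over Z this has rank 5, with invariant factors (1,1,1,1,1).

Reading off H_k = ker ∂_k / im ∂_{k+1}:

  H_0: rank C_0 − rank ∂_1 = 5 − 4 = 1, and the invariant factors of ∂_1 are all 1, so H_0 ≅ Z.
  H_1: rank ker ∂_1 − rank ∂_2 = (10 − 4) − 5 = 1, and the invariant factors of ∂_2 are all 1, so H_1 ≅ Z.
  H_2: rank ker ∂_2 − rank ∂_3 = (5 − 5) − 0 = 0, and there is no ∂_3, so H_2 ≅ 0.

(K is a triangulation of the Möbius band.)

Hence the Betti numbers are b_0 = 1, b_1 = 1, b_2 = 0.

b_0 = 1, b_1 = 1, b_2 = 0.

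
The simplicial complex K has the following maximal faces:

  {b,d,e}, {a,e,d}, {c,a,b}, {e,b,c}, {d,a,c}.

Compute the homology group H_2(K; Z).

Fix the vertex order a < b < c < d < e and write every simplex with vertices in increasing order. Then dim K = 2 and the simplices of K are:

  0-simplices (5): a, b, c, d, e
  1-simplices (10): ab, ac, ad, ae, bc, bd, be, cd, ce, de
  2-simplices (5): abc, acd, ade, bce, bde

Hence C_0 ≅ Z^5, C_1 ≅ Z^10, C_2 ≅ Z^5.

The boundary map ∂_1: C_1 → C_0 is given by ∂[p,q] = [q] − [p]. For instance
  ∂ae = e − a.
The 5×10 boundary matrix has rank 4 and Smith normal form diag(1,1,1,1).

Boundary ∂_2: C_2 → C_1 acts by ∂[p,q,r] = [q,r] − [p,r] + [p,q]. For instance
  ∂bce = ce − be + bc,
  ∂acd = cd − ad + ac.
The resulting 10×5 matrix has rank 5, and its Smith normal form has invariant factors (1,1,1,1,1).

From H_k ≅ ker(∂_k) / im(∂_{k+1}) we obtain:

  H_2: rank ker ∂_2 − rank ∂_3 = (5 − 5) − 0 = 0, and there is no ∂_3, so H_2 = 0.

H_2 ≅ 0.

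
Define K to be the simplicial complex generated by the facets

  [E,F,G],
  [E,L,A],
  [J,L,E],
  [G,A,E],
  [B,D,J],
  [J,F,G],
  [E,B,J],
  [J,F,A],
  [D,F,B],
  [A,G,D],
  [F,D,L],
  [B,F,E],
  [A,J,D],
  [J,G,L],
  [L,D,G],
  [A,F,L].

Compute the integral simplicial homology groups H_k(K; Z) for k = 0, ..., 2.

K has 8 vertices, 24 edges, 16 triangles.
rank ∂_0 = 0, rank ∂_1 = 7 ⇒ b_0 = 8 − 0 − 7 = 1; all invariant factors of ∂_1 are 1 so no torsion. So H_0 = Z.
rank ∂_1 = 7, rank ∂_2 = 15 ⇒ b_1 = 24 − 7 − 15 = 2; all invariant factors of ∂_2 are 1 so no torsion. So H_1 = Z^2.
rank ∂_2 = 15, rank ∂_3 = 0 ⇒ b_2 = 16 − 15 − 0 = 1. So H_2 = Z.

H_0 ≅ Z,  H_1 ≅ Z^2,  H_2 ≅ Z.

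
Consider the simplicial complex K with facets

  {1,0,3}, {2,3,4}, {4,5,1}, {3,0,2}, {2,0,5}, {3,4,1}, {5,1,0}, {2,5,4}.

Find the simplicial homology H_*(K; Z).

H_0 = Z,  H_1 = 0,  H_2 = Z.

Order the vertices as 0 < 1 < 2 < 3 < 4 < 5. Listing each simplex with vertices in this order, K has dimension 2 with simplices:

  0-simplices (6): [0], [1], [2], [3], [4], [5]
  1-simplices (12): [0,1], [0,2], [0,3], [0,5], [1,3], [1,4], [1,5], [2,3], [2,4], [2,5], [3,4], [4,5]
  2-simplices (8): [0,1,3], [0,1,5], [0,2,3], [0,2,5], [1,3,4], [1,4,5], [2,3,4], [2,4,5]

so the chain groups are C_0 ≅ Z^6, C_1 ≅ Z^12, C_2 ≅ Z^8.

∂_1: C_1 → C_0 maps an edge to its endpoints' difference, ∂[p,q] = q − p. For instance
  ∂[0,2] = [2] − [0].
The resulting 6×12 matrix has rank 5, and its Smith normal form has invariant factors (1,1,1,1,1).

∂_2: C_2 → C_1 maps a triangle to the signed sum of its edges. For instance
  ∂[2,4,5] = [4,5] − [2,5] + [2,4],
  ∂[2,3,4] = [3,4] − [2,4] + [2,3].
The resulting 12×8 matrix has rank 7, and its Smith normal form has invariant factors (1,1,1,1,1,1,1).

From H_k ≅ ker(∂_k) / im(∂_{k+1}) we obtain:

  H_0: rank C_0 − rank ∂_1 = 6 − 5 = 1, and the invariant factors of ∂_1 are all 1, so H_0 = Z.
  H_1: rank ker ∂_1 − rank ∂_2 = (12 − 5) − 7 = 0, and the invariant factors of ∂_2 are all 1, so H_1 = 0.
  H_2: rank ker ∂_2 − rank ∂_3 = (8 − 7) − 0 = 1, and there is no ∂_3, so H_2 = Z.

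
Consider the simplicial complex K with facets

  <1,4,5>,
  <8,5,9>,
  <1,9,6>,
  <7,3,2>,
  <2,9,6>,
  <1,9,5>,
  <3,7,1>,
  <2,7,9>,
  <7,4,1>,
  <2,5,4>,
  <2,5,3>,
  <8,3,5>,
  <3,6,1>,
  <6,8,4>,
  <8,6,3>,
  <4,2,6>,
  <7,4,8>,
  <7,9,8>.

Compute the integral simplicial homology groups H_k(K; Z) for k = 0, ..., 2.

Take the total order 1 < 2 < 3 < 4 < 5 < 6 < 7 < 8 < 9 on the vertex set. Then K (dimension 2) consists of the simplices:

  0-simplices (9): [1], [2], [3], [4], [5], [6], [7], [8], [9]
  1-simplices (27): (27 of them)
  2-simplices (18): [1,3,6], [1,3,7], [1,4,5], [1,4,7], [1,5,9], [1,6,9], [2,3,5], [2,3,7], [2,4,5], [2,4,6], [2,6,9], [2,7,9], [3,5,8], [3,6,8], [4,6,8], [4,7,8], [5,8,9], [7,8,9]

Hence C_0 ≅ Z^9, C_1 ≅ Z^27, C_2 ≅ Z^18.

∂_1: C_1 → C_0 sends each edge [p,q] (with p < q) to q − p.
The 9×27 boundary matrix has rank 8 and Smith normal form diag(1,1,1,1,1,1,1,1).

∂_2: C_2 → C_1 acts by ∂[p,q,r] = [q,r] − [p,r] + [p,q]. For instance
  ∂[3,6,8] = [6,8] − [3,8] + [3,6],
  ∂[1,4,7] = [4,7] − [1,7] + [1,4].
This gives a 27×18 integer matrix of rank 17; reducing to Smith normal form yields diagonal entries (1,1,1,1,1,1,1,1,1,1,1,1,1,1,1,1,1).

Reading off H_k = ker ∂_k / im ∂_{k+1}:

  H_0: rank C_0 − rank ∂_1 = 9 − 8 = 1, and the invariant factors of ∂_1 are all 1, so H_0 = Z.
  H_1: rank ker ∂_1 − rank ∂_2 = (27 − 8) − 17 = 2, and the invariant factors of ∂_2 are all 1, so H_1 = Z^2.
  H_2: rank ker ∂_2 − rank ∂_3 = (18 − 17) − 0 = 1, and there is no ∂_3, so H_2 = Z.

(K is a triangulation of the torus T^2.)

H_0 = Z,  H_1 = Z^2,  H_2 = Z.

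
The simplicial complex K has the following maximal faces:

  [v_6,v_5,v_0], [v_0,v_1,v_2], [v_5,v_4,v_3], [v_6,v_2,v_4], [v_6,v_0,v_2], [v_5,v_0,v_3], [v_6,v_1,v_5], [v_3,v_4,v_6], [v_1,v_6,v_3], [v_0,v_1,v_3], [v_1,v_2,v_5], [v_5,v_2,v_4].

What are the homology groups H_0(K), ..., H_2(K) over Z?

H_0 ≅ Z,  H_1 ≅ Z/2,  H_2 = 0.

Order the vertices as v_0 < v_1 < v_2 < v_3 < v_4 < v_5 < v_6. Listing each simplex with vertices in this order, K has dimension 2 with simplices:

  0-simplices (7): [v_0], [v_1], [v_2], [v_3], [v_4], [v_5], [v_6]
  1-simplices (18): (18 of them)
  2-simplices (12): (12 of them)

so the chain groups are C_0 ≅ Z^7, C_1 ≅ Z^18, C_2 ≅ Z^12.

∂_1: C_1 → C_0 sends each edge [p,q] (with p < q) to q − p. For instance
  ∂[v_3,v_6] = [v_6] − [v_3].
The 7×18 boundary matrix has rank 6 and Smith normal form diag(1,1,1,1,1,1).

The boundary map ∂_2: C_2 → C_1 acts by ∂[p,q,r] = [q,r] − [p,r] + [p,q]. For instance
  ∂[v_3,v_4,v_6] = [v_4,v_6] − [v_3,v_6] + [v_3,v_4],
  ∂[v_3,v_4,v_5] = [v_4,v_5] − [v_3,v_5] + [v_3,v_4].
This gives a 18×12 integer matrix of rank 12; reducing to Smith normal form yields diagonal entries (1,1,1,1,1,1,1,1,1,1,1,2).

From H_k ≅ ker(∂_k) / im(∂_{k+1}) we obtain:

  H_0: rank C_0 − rank ∂_1 = 7 − 6 = 1, and the invariant factors of ∂_1 are all 1, so H_0 = Z.
  H_1: rank ker ∂_1 − rank ∂_2 = (18 − 6) − 12 = 0, and ∂_2 has invariant factor 2 > 1, so H_1 = Z/2.
  H_2: rank ker ∂_2 − rank ∂_3 = (12 − 12) − 0 = 0, and there is no ∂_3, so H_2 = 0.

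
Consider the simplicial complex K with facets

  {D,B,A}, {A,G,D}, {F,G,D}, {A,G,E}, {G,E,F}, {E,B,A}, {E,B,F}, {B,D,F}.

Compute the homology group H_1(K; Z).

H_1 ≅ 0.

Fix the vertex order A < B < D < E < F < G and write every simplex with vertices in increasing order. Then dim K = 2 and the simplices of K are:

  0-simplices (6): A, B, D, E, F, G
  1-simplices (12): AB, AD, AE, AG, BD, BE, BF, DF, DG, EF, EG, FG
  2-simplices (8): ABD, ABE, ADG, AEG, BDF, BEF, DFG, EFG

so the chain groups are C_0 ≅ Z^6, C_1 ≅ Z^12, C_2 ≅ Z^8.

∂_1: C_1 → C_0 is given by ∂[p,q] = [q] − [p]. For instance
  ∂BD = D − B.
The 6×12 boundary matrix has rank 5 and Smith normal form diag(1,1,1,1,1).

The boundary map ∂_2: C_2 → C_1 sends each 2-simplex [p,q,r] to [q,r] − [p,r] + [p,q]. For instance
  ∂EFG = FG − EG + EF,
  ∂BEF = EF − BF + BE.
The 12×8 boundary matrix has rank 7 and Smith normal form diag(1,1,1,1,1,1,1).

Now H_k = ker ∂_k / im ∂_{k+1}, so:

  H_1: rank ker ∂_1 − rank ∂_2 = (12 − 5) − 7 = 0, and the invariant factors of ∂_2 are all 1, so H_1 ≅ 0.

(K is a triangulation of the 2-sphere S^2.)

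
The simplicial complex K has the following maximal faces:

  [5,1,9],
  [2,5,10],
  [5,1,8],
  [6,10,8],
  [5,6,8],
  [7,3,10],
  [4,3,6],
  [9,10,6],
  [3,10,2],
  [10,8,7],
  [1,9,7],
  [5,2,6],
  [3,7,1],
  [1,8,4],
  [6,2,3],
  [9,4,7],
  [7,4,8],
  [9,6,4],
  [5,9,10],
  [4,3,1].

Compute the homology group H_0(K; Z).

K has 10 vertices, 30 edges, 20 triangles.
rank ∂_0 = 0, rank ∂_1 = 9 ⇒ b_0 = 10 − 0 − 9 = 1; all invariant factors of ∂_1 are 1 so no torsion. So H_0 = Z.

H_0 = Z.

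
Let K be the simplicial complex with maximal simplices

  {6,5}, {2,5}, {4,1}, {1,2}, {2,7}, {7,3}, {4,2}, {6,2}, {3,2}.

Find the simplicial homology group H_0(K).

H_0 ≅ Z.

We work with the vertex ordering 1 < 2 < 3 < 4 < 5 < 6 < 7. The simplices of K, each written with vertices in increasing order, are:

  0-simplices (7): [1], [2], [3], [4], [5], [6], [7]
  1-simplices (9): [1,2], [1,4], [2,3], [2,4], [2,5], [2,6], [2,7], [3,7], [5,6]

Hence C_0 ≅ Z^7, C_1 ≅ Z^9.

∂_1: C_1 → C_0 maps an edge to its endpoints' difference, ∂[p,q] = q − p. For instance
  ∂[2,6] = [6] − [2].
As a 7×9 matrix over Z this has rank 6, with invariant factors (1,1,1,1,1,1).

Now H_k = ker ∂_k / im ∂_{k+1}, so:

  H_0: rank C_0 − rank ∂_1 = 7 − 6 = 1, and the invariant factors of ∂_1 are all 1, so H_0 ≅ Z.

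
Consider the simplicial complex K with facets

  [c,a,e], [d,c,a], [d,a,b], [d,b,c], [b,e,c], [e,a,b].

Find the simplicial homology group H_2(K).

H_2 = Z.

We work with the vertex ordering a < b < c < d < e. The simplices of K, each written with vertices in increasing order, are:

  0-simplices (5): a, b, c, d, e
  1-simplices (9): ab, ac, ad, ae, bc, bd, be, cd, ce
  2-simplices (6): abd, abe, acd, ace, bcd, bce

Hence C_0 ≅ Z^5, C_1 ≅ Z^9, C_2 ≅ Z^6.

Boundary ∂_1: C_1 → C_0 maps an edge to its endpoints' difference, ∂[p,q] = q − p. For instance
  ∂ab = b − a.
The 5×9 boundary matrix has rank 4 and Smith normal form diag(1,1,1,1).

The boundary map ∂_2: C_2 → C_1 sends each 2-simplex [p,q,r] to [q,r] − [p,r] + [p,q]. For instance
  ∂bcd = cd − bd + bc,
  ∂ace = ce − ae + ac.
The 9×6 boundary matrix has rank 5 and Smith normal form diag(1,1,1,1,1).

Now H_k = ker ∂_k / im ∂_{k+1}, so:

  H_2: rank ker ∂_2 − rank ∂_3 = (6 − 5) − 0 = 1, and there is no ∂_3, so H_2 = Z.

(K is a triangulation of the 2-sphere S^2.)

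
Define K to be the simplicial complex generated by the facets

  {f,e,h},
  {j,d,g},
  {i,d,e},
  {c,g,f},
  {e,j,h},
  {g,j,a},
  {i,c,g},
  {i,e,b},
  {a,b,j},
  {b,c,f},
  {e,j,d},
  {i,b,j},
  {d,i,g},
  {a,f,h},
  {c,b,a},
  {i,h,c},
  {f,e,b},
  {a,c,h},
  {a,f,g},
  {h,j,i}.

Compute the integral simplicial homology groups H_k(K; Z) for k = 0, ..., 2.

Order the vertices as a < b < c < d < e < f < g < h < i < j. Listing each simplex with vertices in this order, K has dimension 2 with simplices:

  0-simplices (10): a, b, c, d, e, f, g, h, i, j
  1-simplices (30): ab, ac, af, ag, ah, aj, bc, be, bf, bi, bj, cf, cg, ch, ci, de, dg, di, dj, ef, eh, ei, ej, fg, fh, gi, gj, hi, hj, ij
  2-simplices (20): abc, abj, ach, afg, afh, agj, bcf, bef, bei, bij, cfg, cgi, chi, dei, dej, dgi, dgj, efh, ehj, hij

Hence C_0 ≅ Z^10, C_1 ≅ Z^30, C_2 ≅ Z^20.

∂_1: C_1 → C_0 maps an edge to its endpoints' difference, ∂[p,q] = q − p. For instance
  ∂ef = f − e.
The resulting 10×30 matrix has rank 9, and its Smith normal form has invariant factors (1,1,1,1,1,1,1,1,1).

The boundary map ∂_2: C_2 → C_1 acts by ∂[p,q,r] = [q,r] − [p,r] + [p,q]. For instance
  ∂efh = fh − eh + ef,
  ∂bcf = cf − bf + bc.
The 30×20 boundary matrix has rank 20 and Smith normal form diag(1,1,1,1,1,1,1,1,1,1,1,1,1,1,1,1,1,1,1,2).

Now H_k = ker ∂_k / im ∂_{k+1}, so:

  H_0: rank C_0 − rank ∂_1 = 10 − 9 = 1, and the invariant factors of ∂_1 are all 1, so H_0 = Z.
  H_1: rank ker ∂_1 − rank ∂_2 = (30 − 9) − 20 = 1, and ∂_2 has invariant factor 2 > 1, so H_1 = Z × Z/2.
  H_2: rank ker ∂_2 − rank ∂_3 = (20 − 20) − 0 = 0, and there is no ∂_3, so H_2 = 0.

H_0 = Z,  H_1 = Z × Z/2,  H_2 = 0.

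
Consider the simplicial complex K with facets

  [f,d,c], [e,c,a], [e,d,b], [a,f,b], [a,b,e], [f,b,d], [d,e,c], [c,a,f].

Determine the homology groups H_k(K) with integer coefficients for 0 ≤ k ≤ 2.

H_0 = Z,  H_1 = 0,  H_2 = Z.

Take the total order a < b < c < d < e < f on the vertex set. Then K (dimension 2) consists of the simplices:

  0-simplices (6): a, b, c, d, e, f
  1-simplices (12): ab, ac, ae, af, bd, be, bf, cd, ce, cf, de, df
  2-simplices (8): abe, abf, ace, acf, bde, bdf, cde, cdf

Hence C_0 ≅ Z^6, C_1 ≅ Z^12, C_2 ≅ Z^8.

Boundary ∂_1: C_1 → C_0 sends each edge [p,q] (with p < q) to q − p. For instance
  ∂ab = b − a.
This gives a 6×12 integer matrix of rank 5; reducing to Smith normal form yields diagonal entries (1,1,1,1,1).

The boundary map ∂_2: C_2 → C_1 maps a triangle to the signed sum of its edges. For instance
  ∂ace = ce − ae + ac,
  ∂bdf = df − bf + bd.
As a 12×8 matrix over Z this has rank 7, with invariant factors (1,1,1,1,1,1,1).

Computing H_k = (kernel of ∂_k) / (image of ∂_{k+1}):

  H_0: rank C_0 − rank ∂_1 = 6 − 5 = 1, and the invariant factors of ∂_1 are all 1, so H_0 = Z.
  H_1: rank ker ∂_1 − rank ∂_2 = (12 − 5) − 7 = 0, and the invariant factors of ∂_2 are all 1, so H_1 = 0.
  H_2: rank ker ∂_2 − rank ∂_3 = (8 − 7) − 0 = 1, and there is no ∂_3, so H_2 = Z.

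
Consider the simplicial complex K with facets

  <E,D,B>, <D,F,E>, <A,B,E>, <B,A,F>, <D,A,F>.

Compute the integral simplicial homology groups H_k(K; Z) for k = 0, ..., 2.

Fix the vertex order A < B < D < E < F and write every simplex with vertices in increasing order. Then dim K = 2 and the simplices of K are:

  0-simplices (5): A, B, D, E, F
  1-simplices (10): AB, AD, AE, AF, BD, BE, BF, DE, DF, EF
  2-simplices (5): ABE, ABF, ADF, BDE, DEF

Hence C_0 ≅ Z^5, C_1 ≅ Z^10, C_2 ≅ Z^5.

∂_1: C_1 → C_0 is given by ∂[p,q] = [q] − [p].
The resulting 5×10 matrix has rank 4, and its Smith normal form has invariant factors (1,1,1,1).

∂_2: C_2 → C_1 acts by ∂[p,q,r] = [q,r] − [p,r] + [p,q]. For instance
  ∂ABE = BE − AE + AB,
  ∂DEF = EF − DF + DE.
The 10×5 boundary matrix has rank 5 and Smith normal form diag(1,1,1,1,1).

Computing H_k = (kernel of ∂_k) / (image of ∂_{k+1}):

  H_0: rank C_0 − rank ∂_1 = 5 − 4 = 1, and the invariant factors of ∂_1 are all 1, so H_0 = Z.
  H_1: rank ker ∂_1 − rank ∂_2 = (10 − 4) − 5 = 1, and the invariant factors of ∂_2 are all 1, so H_1 = Z.
  H_2: rank ker ∂_2 − rank ∂_3 = (5 − 5) − 0 = 0, and there is no ∂_3, so H_2 = 0.

As a check, the Euler characteristic is 5 − 10 + 5 = 0, which agrees with 1 − 1 + 0 = 0.
(K is a triangulation of the Möbius band.)

H_0 = Z,  H_1 = Z,  H_2 = 0.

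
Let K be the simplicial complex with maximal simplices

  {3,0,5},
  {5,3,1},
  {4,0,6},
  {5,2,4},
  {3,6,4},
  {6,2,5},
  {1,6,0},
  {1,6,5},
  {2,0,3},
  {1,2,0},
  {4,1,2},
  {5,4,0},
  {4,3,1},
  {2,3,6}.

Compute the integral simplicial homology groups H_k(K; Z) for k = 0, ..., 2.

H_0 ≅ Z,  H_1 ≅ Z^2,  H_2 ≅ Z.

Order the vertices as 0 < 1 < 2 < 3 < 4 < 5 < 6. Listing each simplex with vertices in this order, K has dimension 2 with simplices:

  0-simplices (7): [0], [1], [2], [3], [4], [5], [6]
  1-simplices (21): [0,1], [0,2], [0,3], [0,4], [0,5], [0,6], [1,2], [1,3], [1,4], [1,5], [1,6], [2,3], [2,4], [2,5], [2,6], [3,4], [3,5], [3,6], [4,5], [4,6], [5,6]
  2-simplices (14): [0,1,2], [0,1,6], [0,2,3], [0,3,5], [0,4,5], [0,4,6], [1,2,4], [1,3,4], [1,3,5], [1,5,6], [2,3,6], [2,4,5], [2,5,6], [3,4,6]

so the chain groups are C_0 ≅ Z^7, C_1 ≅ Z^21, C_2 ≅ Z^14.

Boundary ∂_1: C_1 → C_0 sends each edge [p,q] (with p < q) to q − p. For instance
  ∂[2,4] = [4] − [2].
The 7×21 boundary matrix has rank 6 and Smith normal form diag(1,1,1,1,1,1).

The boundary map ∂_2: C_2 → C_1 sends each 2-simplex [p,q,r] to [q,r] − [p,r] + [p,q]. For instance
  ∂[2,5,6] = [5,6] − [2,6] + [2,5],
  ∂[0,4,5] = [4,5] − [0,5] + [0,4].
The resulting 21×14 matrix has rank 13, and its Smith normal form has invariant factors (1,1,1,1,1,1,1,1,1,1,1,1,1).

Now H_k = ker ∂_k / im ∂_{k+1}, so:

  H_0: rank C_0 − rank ∂_1 = 7 − 6 = 1, and the invariant factors of ∂_1 are all 1, so H_0 ≅ Z.
  H_1: rank ker ∂_1 − rank ∂_2 = (21 − 6) − 13 = 2, and the invariant factors of ∂_2 are all 1, so H_1 ≅ Z^2.
  H_2: rank ker ∂_2 − rank ∂_3 = (14 − 13) − 0 = 1, and there is no ∂_3, so H_2 ≅ Z.

(K is a triangulation of the torus T^2.)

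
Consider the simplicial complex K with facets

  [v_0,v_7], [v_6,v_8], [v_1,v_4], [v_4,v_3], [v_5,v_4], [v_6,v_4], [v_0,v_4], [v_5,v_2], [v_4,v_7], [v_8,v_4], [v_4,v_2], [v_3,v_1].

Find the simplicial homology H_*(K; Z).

Fix the vertex order v_0 < v_1 < v_2 < v_3 < v_4 < v_5 < v_6 < v_7 < v_8 and write every simplex with vertices in increasing order. Then dim K = 1 and the simplices of K are:

  0-simplices (9): [v_0], [v_1], [v_2], [v_3], [v_4], [v_5], [v_6], [v_7], [v_8]
  1-simplices (12): [v_0,v_4], [v_0,v_7], [v_1,v_3], [v_1,v_4], [v_2,v_4], [v_2,v_5], [v_3,v_4], [v_4,v_5], [v_4,v_6], [v_4,v_7], [v_4,v_8], [v_6,v_8]

Hence C_0 ≅ Z^9, C_1 ≅ Z^12.

The boundary map ∂_1: C_1 → C_0 is given by ∂[p,q] = [q] − [p]. For instance
  ∂[v_0,v_7] = [v_7] − [v_0].
The 9×12 boundary matrix has rank 8 and Smith normal form diag(1,1,1,1,1,1,1,1).

From H_k ≅ ker(∂_k) / im(∂_{k+1}) we obtain:

  H_0: rank C_0 − rank ∂_1 = 9 − 8 = 1, and the invariant factors of ∂_1 are all 1, so H_0 ≅ Z.
  H_1: rank ker ∂_1 − rank ∂_2 = (12 − 8) − 0 = 4, and there is no ∂_2, so H_1 ≅ Z^4.

(K is a triangulation of a wedge of 4 circles.)

H_0 ≅ Z,  H_1 ≅ Z^4.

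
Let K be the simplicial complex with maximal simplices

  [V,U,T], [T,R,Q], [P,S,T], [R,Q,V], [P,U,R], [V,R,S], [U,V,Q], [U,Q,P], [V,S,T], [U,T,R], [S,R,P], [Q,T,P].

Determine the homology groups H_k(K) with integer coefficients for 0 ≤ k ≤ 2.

We work with the vertex ordering P < Q < R < S < T < U < V. The simplices of K, each written with vertices in increasing order, are:

  0-simplices (7): P, Q, R, S, T, U, V
  1-simplices (18): PQ, PR, PS, PT, PU, QR, QT, QU, QV, RS, RT, RU, RV, ST, SV, TU, TV, UV
  2-simplices (12): PQT, PQU, PRS, PRU, PST, QRT, QRV, QUV, RSV, RTU, STV, TUV

Hence C_0 ≅ Z^7, C_1 ≅ Z^18, C_2 ≅ Z^12.

The boundary map ∂_1: C_1 → C_0 is given by ∂[p,q] = [q] − [p].
The resulting 7×18 matrix has rank 6, and its Smith normal form has invariant factors (1,1,1,1,1,1).

Boundary ∂_2: C_2 → C_1 maps a triangle to the signed sum of its edges. For instance
  ∂RSV = SV − RV + RS,
  ∂TUV = UV − TV + TU.
As a 18×12 matrix over Z this has rank 12, with invariant factors (1,1,1,1,1,1,1,1,1,1,1,2).

From H_k ≅ ker(∂_k) / im(∂_{k+1}) we obtain:

  H_0: rank C_0 − rank ∂_1 = 7 − 6 = 1, and the invariant factors of ∂_1 are all 1, so H_0 ≅ Z.
  H_1: rank ker ∂_1 − rank ∂_2 = (18 − 6) − 12 = 0, and ∂_2 has invariant factor 2 > 1, so H_1 ≅ Z/2.
  H_2: rank ker ∂_2 − rank ∂_3 = (12 − 12) − 0 = 0, and there is no ∂_3, so H_2 ≅ 0.

As a check, the Euler characteristic is 7 − 18 + 12 = 1, which agrees with 1 − 0 + 0 = 1.

H_0 = Z,  H_1 = Z/2,  H_2 = 0.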